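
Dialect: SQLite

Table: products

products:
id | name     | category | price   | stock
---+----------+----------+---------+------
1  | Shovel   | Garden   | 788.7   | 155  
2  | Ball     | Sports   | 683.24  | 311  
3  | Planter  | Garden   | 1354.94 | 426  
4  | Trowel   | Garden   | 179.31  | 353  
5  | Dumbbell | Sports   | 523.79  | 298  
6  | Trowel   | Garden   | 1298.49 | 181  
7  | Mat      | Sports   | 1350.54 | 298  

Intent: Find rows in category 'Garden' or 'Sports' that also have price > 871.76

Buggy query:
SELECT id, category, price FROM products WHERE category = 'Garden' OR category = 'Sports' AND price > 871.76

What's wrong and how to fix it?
Bug: AND binds tighter than OR, so this parses as category = 'Garden' OR (category = 'Sports' AND price > 871.76)

Fix: Add parentheses around the OR so the AND applies to both alternatives

Corrected query:
SELECT id, category, price FROM products WHERE (category = 'Garden' OR category = 'Sports') AND price > 871.76

Result:
id | category | price  
---+----------+--------
3  | Garden   | 1354.94
6  | Garden   | 1298.49
7  | Sports   | 1350.54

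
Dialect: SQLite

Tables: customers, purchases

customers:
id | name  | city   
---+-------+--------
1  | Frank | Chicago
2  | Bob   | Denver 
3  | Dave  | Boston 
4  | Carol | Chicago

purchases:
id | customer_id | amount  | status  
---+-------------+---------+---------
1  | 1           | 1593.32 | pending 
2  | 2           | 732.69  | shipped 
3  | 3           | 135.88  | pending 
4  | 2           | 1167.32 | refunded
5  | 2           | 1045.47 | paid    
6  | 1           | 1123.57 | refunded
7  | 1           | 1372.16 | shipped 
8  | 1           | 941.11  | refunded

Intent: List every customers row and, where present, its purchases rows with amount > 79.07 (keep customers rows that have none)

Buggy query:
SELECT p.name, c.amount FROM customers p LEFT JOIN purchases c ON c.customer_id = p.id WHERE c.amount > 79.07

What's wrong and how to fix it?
Bug: Filtering c.amount in WHERE discards the NULL rows produced by LEFT JOIN, turning it into an inner join

Fix: Move the right-table condition into the ON clause so unmatched parents are kept

Corrected query:
SELECT p.name, c.amount FROM customers p LEFT JOIN purchases c ON c.customer_id = p.id AND c.amount > 79.07

Result:
name  | amount 
------+--------
Frank | 941.11 
Frank | 1123.57
Frank | 1372.16
Frank | 1593.32
Bob   | 732.69 
Bob   | 1045.47
Bob   | 1167.32
Dave  | 135.88 
Carol | NULL   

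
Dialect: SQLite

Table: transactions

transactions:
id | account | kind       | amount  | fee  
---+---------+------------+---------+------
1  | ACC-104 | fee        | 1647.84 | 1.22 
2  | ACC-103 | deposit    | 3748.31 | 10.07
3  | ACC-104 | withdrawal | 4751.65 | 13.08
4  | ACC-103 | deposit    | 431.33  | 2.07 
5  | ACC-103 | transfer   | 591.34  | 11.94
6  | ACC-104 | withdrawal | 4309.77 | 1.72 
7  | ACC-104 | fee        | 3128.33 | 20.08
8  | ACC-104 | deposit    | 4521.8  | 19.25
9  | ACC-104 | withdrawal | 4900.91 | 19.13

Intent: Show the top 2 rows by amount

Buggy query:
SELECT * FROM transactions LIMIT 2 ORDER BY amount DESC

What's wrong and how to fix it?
Bug: ORDER BY cannot follow LIMIT; LIMIT is the final clause

Fix: Swap the clauses: ORDER BY first, then LIMIT

Corrected query:
SELECT * FROM transactions ORDER BY amount DESC LIMIT 2

Result:
id | account | kind       | amount  | fee  
---+---------+------------+---------+------
9  | ACC-104 | withdrawal | 4900.91 | 19.13
3  | ACC-104 | withdrawal | 4751.65 | 13.08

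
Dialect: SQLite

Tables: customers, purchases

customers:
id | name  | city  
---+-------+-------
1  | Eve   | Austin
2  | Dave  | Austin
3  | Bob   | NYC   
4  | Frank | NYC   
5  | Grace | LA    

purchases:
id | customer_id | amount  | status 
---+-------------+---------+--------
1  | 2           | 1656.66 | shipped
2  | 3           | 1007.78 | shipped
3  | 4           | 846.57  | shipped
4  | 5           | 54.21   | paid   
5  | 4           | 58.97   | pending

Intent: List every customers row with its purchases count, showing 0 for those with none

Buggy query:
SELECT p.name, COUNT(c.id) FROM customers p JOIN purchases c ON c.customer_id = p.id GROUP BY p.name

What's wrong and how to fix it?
Bug: INNER JOIN drops customers rows that have no matching purchases rows

Fix: Use LEFT JOIN so parents without children still appear (COUNT(c.id) gives 0)

Corrected query:
SELECT p.name, COUNT(c.id) FROM customers p LEFT JOIN purchases c ON c.customer_id = p.id GROUP BY p.name

Result:
name  | COUNT(c.id)
------+------------
Bob   | 1          
Dave  | 1          
Eve   | 0          
Frank | 2          
Grace | 1          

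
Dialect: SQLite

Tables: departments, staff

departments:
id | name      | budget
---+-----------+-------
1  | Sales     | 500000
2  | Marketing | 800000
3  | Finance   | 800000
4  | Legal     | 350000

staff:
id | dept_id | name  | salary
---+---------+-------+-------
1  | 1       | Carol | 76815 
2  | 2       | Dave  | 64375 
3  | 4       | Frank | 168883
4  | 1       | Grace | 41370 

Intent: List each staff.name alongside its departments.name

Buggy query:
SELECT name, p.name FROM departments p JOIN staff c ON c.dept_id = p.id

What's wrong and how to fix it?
Bug: 'name' exists in both joined tables, so the database can't tell which one is meant

Fix: Prefix ambiguous columns with the table alias

Corrected query:
SELECT c.name, p.name FROM departments p JOIN staff c ON c.dept_id = p.id

Result:
name  | name     
------+----------
Carol | Sales    
Dave  | Marketing
Frank | Legal    
Grace | Sales    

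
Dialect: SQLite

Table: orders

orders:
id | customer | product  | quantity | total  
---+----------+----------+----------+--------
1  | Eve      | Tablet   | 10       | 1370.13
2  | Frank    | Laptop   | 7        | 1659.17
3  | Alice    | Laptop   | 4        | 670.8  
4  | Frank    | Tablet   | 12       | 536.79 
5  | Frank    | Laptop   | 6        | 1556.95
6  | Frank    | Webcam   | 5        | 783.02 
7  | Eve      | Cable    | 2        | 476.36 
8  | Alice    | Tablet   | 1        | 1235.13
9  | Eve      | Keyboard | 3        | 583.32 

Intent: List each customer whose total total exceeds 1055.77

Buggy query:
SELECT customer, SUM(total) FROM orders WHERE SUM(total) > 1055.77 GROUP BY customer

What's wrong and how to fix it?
Bug: Aggregate functions cannot appear in a WHERE clause

Fix: Move the aggregate condition to a HAVING clause

Corrected query:
SELECT customer, SUM(total) FROM orders GROUP BY customer HAVING SUM(total) > 1055.77

Result:
customer | SUM(total)
---------+-----------
Alice    | 1905.93   
Eve      | 2429.81   
Frank    | 4535.93   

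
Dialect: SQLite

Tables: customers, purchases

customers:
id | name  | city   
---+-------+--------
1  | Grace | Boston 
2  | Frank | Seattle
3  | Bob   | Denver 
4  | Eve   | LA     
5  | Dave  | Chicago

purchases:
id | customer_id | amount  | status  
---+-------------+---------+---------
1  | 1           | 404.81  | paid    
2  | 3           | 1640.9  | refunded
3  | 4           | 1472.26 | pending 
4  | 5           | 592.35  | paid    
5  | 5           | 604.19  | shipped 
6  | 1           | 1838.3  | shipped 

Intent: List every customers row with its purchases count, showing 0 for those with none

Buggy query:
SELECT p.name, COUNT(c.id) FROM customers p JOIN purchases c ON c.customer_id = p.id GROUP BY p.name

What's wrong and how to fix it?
Bug: An inner join excludes parents with zero children

Fix: Use LEFT JOIN so parents without children still appear (COUNT(c.id) gives 0)

Corrected query:
SELECT p.name, COUNT(c.id) FROM customers p LEFT JOIN purchases c ON c.customer_id = p.id GROUP BY p.name

Result:
name  | COUNT(c.id)
------+------------
Bob   | 1          
Dave  | 2          
Eve   | 1          
Frank | 0          
Grace | 2          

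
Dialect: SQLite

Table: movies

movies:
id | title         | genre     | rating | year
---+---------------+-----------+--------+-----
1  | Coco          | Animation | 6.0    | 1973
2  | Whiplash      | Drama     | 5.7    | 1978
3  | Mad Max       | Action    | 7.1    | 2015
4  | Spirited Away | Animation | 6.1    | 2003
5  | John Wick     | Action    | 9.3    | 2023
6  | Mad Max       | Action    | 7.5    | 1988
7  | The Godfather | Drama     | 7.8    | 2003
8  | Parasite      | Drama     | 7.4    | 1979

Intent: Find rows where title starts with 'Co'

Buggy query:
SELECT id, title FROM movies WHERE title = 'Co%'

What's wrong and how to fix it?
Bug: '=' compares the literal string including the % character; pattern matching needs LIKE

Fix: Use LIKE for wildcard pattern matching

Corrected query:
SELECT id, title FROM movies WHERE title LIKE 'Co%'

Result:
id | title
---+------
1  | Coco 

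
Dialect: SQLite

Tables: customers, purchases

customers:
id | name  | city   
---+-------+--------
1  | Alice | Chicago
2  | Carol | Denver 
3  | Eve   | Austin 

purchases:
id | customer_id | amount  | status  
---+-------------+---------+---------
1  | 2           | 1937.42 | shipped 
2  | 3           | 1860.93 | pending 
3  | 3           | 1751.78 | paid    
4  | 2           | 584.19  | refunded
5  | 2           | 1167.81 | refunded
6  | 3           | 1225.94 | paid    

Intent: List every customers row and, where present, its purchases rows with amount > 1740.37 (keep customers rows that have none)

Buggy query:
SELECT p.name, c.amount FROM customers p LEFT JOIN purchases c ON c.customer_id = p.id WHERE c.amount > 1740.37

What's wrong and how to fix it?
Bug: A WHERE condition on the right-hand table after LEFT JOIN drops unmatched parents

Fix: Move the right-table condition into the ON clause so unmatched parents are kept

Corrected query:
SELECT p.name, c.amount FROM customers p LEFT JOIN purchases c ON c.customer_id = p.id AND c.amount > 1740.37

Result:
name  | amount 
------+--------
Alice | NULL   
Carol | 1937.42
Eve   | 1751.78
Eve   | 1860.93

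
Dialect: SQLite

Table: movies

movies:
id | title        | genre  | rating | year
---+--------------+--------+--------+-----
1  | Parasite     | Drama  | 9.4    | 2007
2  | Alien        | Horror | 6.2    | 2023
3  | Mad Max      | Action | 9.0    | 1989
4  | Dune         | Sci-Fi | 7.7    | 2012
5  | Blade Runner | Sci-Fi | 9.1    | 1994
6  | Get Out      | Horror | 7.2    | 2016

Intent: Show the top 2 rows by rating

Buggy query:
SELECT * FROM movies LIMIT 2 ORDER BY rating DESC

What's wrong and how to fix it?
Bug: ORDER BY cannot follow LIMIT; LIMIT is the final clause

Fix: Swap the clauses: ORDER BY first, then LIMIT

Corrected query:
SELECT * FROM movies ORDER BY rating DESC LIMIT 2

Result:
id | title        | genre  | rating | year
---+--------------+--------+--------+-----
1  | Parasite     | Drama  | 9.4    | 2007
5  | Blade Runner | Sci-Fi | 9.1    | 1994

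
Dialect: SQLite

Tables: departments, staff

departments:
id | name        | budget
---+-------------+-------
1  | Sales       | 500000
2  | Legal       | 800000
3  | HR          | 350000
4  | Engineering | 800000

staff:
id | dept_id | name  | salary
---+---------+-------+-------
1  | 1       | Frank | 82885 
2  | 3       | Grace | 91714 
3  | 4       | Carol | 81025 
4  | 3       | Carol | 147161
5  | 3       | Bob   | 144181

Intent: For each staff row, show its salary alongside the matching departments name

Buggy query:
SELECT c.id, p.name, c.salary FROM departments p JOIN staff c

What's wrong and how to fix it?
Bug: Missing join condition: each staff row is matched to all departments rows instead of just its own

Fix: Specify the join condition linking the foreign key to the parent id

Corrected query:
SELECT c.id, p.name, c.salary FROM departments p JOIN staff c ON c.dept_id = p.id

Result:
id | name        | salary
---+-------------+-------
1  | Sales       | 82885 
2  | HR          | 91714 
3  | Engineering | 81025 
4  | HR          | 147161
5  | HR          | 144181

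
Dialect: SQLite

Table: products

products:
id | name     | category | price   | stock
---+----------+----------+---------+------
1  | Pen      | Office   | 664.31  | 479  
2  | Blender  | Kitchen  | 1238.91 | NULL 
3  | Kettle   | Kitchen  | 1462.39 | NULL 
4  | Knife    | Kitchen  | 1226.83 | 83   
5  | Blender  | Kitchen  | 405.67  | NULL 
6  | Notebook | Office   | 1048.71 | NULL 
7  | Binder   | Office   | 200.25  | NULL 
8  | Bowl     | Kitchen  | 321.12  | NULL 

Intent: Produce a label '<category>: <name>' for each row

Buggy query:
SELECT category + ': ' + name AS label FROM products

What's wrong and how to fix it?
Bug: '+' is numeric addition; on text columns SQLite converts them to 0 instead of concatenating

Fix: Replace + with || to concatenate text

Corrected query:
SELECT category || ': ' || name AS label FROM products

Result:
label           
----------------
Office: Pen     
Kitchen: Blender
Kitchen: Kettle 
Kitchen: Knife  
Kitchen: Blender
Office: Notebook
Office: Binder  
Kitchen: Bowl   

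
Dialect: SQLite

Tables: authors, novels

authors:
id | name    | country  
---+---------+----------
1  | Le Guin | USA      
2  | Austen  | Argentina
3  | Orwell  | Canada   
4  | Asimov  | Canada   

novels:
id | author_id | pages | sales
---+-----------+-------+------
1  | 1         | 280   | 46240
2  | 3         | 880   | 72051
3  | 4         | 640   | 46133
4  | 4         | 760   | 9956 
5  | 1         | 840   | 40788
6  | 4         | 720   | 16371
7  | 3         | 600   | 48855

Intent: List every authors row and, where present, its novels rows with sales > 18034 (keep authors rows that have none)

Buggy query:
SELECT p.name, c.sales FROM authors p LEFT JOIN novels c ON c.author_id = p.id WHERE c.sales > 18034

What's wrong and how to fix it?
Bug: A WHERE condition on the right-hand table after LEFT JOIN drops unmatched parents

Fix: Move the right-table condition into the ON clause so unmatched parents are kept

Corrected query:
SELECT p.name, c.sales FROM authors p LEFT JOIN novels c ON c.author_id = p.id AND c.sales > 18034

Result:
name    | sales
--------+------
Le Guin | 40788
Le Guin | 46240
Austen  | NULL 
Orwell  | 48855
Orwell  | 72051
Asimov  | 46133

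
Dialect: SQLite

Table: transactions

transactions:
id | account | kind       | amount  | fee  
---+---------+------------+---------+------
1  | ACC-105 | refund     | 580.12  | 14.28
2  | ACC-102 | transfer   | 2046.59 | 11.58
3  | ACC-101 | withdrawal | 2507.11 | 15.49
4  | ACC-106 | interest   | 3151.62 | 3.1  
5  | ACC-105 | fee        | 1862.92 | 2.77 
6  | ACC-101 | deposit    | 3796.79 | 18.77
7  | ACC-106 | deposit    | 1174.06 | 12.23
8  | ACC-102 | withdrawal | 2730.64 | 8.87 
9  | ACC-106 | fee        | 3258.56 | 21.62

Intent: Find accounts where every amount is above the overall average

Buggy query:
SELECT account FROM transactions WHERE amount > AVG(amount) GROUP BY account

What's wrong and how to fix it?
Bug: AVG() is an aggregate; it can't sit directly in WHERE

Fix: Compute the overall average in a scalar subquery and compare each group's MIN against it in HAVING

Corrected query:
SELECT account FROM transactions GROUP BY account HAVING MIN(amount) > (SELECT AVG(amount) FROM transactions)

Result:
account
-------
ACC-101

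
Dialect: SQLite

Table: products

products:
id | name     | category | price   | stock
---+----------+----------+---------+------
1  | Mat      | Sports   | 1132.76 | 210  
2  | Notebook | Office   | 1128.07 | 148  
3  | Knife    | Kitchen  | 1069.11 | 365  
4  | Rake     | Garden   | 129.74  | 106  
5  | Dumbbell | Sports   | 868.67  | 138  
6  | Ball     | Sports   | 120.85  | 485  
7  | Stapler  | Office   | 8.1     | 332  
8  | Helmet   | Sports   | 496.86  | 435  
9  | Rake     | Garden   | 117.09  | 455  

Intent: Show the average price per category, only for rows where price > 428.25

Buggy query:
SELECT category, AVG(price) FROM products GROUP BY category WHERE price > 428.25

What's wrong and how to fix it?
Bug: Row-level WHERE must come before GROUP BY in the clause order

Fix: Move the WHERE clause before GROUP BY

Corrected query:
SELECT category, AVG(price) FROM products WHERE price > 428.25 GROUP BY category

Result:
category | AVG(price)
---------+-----------
Kitchen  | 1069.11   
Office   | 1128.07   
Sports   | 832.763333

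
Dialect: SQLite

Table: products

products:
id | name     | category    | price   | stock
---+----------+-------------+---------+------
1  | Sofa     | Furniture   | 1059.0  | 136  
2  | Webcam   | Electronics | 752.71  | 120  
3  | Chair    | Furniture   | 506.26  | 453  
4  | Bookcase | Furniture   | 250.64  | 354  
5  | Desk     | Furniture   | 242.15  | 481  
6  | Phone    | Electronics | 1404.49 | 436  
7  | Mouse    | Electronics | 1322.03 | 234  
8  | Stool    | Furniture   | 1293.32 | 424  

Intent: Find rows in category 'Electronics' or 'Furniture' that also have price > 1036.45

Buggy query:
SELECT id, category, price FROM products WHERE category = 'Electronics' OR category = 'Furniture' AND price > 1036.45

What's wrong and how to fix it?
Bug: Without parentheses, AND is evaluated before OR, so the price filter only applies to the 'Furniture' branch

Fix: Group the OR with parentheses (or use IN), then AND the threshold

Corrected query:
SELECT id, category, price FROM products WHERE (category = 'Electronics' OR category = 'Furniture') AND price > 1036.45

Result:
id | category    | price  
---+-------------+--------
1  | Furniture   | 1059   
6  | Electronics | 1404.49
7  | Electronics | 1322.03
8  | Furniture   | 1293.32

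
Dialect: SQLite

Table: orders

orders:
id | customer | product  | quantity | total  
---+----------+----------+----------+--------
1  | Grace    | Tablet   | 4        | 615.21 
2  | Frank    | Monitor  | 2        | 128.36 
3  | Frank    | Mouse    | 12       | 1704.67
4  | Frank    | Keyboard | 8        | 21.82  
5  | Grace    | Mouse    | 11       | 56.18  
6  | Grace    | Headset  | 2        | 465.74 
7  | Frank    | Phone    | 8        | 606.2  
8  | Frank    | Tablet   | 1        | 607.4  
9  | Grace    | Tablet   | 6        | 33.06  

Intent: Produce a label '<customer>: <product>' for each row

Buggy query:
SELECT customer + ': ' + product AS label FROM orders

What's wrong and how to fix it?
Bug: SQLite uses || for string concatenation; + coerces text to numbers (yielding 0)

Fix: Replace + with || to concatenate text

Corrected query:
SELECT customer || ': ' || product AS label FROM orders

Result:
label          
---------------
Grace: Tablet  
Frank: Monitor 
Frank: Mouse   
Frank: Keyboard
Grace: Mouse   
Grace: Headset 
Frank: Phone   
Frank: Tablet  
Grace: Tablet  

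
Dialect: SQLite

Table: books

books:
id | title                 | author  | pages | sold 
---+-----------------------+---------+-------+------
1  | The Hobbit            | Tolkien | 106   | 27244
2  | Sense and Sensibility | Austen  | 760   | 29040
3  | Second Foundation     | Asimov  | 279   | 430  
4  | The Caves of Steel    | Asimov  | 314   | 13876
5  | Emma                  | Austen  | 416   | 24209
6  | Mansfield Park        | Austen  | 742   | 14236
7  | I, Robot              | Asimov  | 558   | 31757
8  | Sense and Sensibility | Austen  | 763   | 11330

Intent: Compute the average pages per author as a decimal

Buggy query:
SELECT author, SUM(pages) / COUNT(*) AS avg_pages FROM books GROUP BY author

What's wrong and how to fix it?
Bug: Both operands are integers, so '/' performs integer division and truncates

Fix: Multiply by 1.0 (or CAST to REAL) to force floating-point division

Corrected query:
SELECT author, SUM(pages) * 1.0 / COUNT(*) AS avg_pages FROM books GROUP BY author

Result:
author  | avg_pages 
--------+-----------
Asimov  | 383.666667
Austen  | 670.25    
Tolkien | 106       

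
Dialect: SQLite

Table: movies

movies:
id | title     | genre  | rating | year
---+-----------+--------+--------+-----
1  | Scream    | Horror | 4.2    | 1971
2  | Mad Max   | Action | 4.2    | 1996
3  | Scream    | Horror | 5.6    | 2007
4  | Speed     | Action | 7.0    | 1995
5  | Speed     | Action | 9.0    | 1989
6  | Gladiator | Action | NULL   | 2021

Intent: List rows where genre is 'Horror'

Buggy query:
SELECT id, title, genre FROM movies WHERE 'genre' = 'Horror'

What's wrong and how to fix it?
Bug: Single quotes denote string literals in SQL; the column name is being compared as a constant string

Fix: Reference the column as genre without single quotes

Corrected query:
SELECT id, title, genre FROM movies WHERE genre = 'Horror'

Result:
id | title  | genre 
---+--------+-------
1  | Scream | Horror
3  | Scream | Horror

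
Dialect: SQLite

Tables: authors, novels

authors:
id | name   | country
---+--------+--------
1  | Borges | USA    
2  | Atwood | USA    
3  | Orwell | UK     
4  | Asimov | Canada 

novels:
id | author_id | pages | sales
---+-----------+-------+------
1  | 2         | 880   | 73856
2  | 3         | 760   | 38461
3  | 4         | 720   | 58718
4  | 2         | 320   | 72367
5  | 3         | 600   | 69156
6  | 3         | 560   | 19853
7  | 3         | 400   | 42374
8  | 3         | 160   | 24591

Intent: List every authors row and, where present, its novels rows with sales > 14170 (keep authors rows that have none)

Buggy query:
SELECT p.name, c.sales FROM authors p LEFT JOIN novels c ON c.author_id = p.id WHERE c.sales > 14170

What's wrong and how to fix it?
Bug: A WHERE condition on the right-hand table after LEFT JOIN drops unmatched parents

Fix: Put 'c.sales > 14170' in the JOIN's ON clause instead of WHERE

Corrected query:
SELECT p.name, c.sales FROM authors p LEFT JOIN novels c ON c.author_id = p.id AND c.sales > 14170

Result:
name   | sales
-------+------
Borges | NULL 
Atwood | 72367
Atwood | 73856
Orwell | 19853
Orwell | 24591
Orwell | 38461
Orwell | 42374
Orwell | 69156
Asimov | 58718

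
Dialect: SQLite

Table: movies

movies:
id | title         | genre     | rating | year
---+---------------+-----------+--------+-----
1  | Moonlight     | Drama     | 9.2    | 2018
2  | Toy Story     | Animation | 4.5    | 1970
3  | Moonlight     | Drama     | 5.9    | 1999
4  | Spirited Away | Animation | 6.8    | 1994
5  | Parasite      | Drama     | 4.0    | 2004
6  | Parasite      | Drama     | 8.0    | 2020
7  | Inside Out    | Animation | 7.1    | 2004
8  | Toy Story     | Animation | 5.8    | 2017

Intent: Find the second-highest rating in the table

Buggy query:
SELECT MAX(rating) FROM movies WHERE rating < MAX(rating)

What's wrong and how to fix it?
Bug: MAX(rating) on the right of the comparison is an aggregate-in-WHERE error

Fix: Put the inner MAX in a scalar subquery

Corrected query:
SELECT MAX(rating) FROM movies WHERE rating < (SELECT MAX(rating) FROM movies)

Result:
MAX(rating)
-----------
8          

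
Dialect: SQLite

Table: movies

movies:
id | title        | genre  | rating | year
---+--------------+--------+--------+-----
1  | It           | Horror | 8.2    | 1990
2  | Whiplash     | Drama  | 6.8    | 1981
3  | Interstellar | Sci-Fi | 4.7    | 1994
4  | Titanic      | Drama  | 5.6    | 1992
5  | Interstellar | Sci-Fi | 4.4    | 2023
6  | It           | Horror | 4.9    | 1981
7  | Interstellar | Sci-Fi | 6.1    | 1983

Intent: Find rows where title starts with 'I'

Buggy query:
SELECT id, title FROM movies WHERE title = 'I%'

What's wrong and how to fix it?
Bug: '=' compares the literal string including the % character; pattern matching needs LIKE

Fix: Replace '=' with LIKE so 'I%' is treated as a pattern

Corrected query:
SELECT id, title FROM movies WHERE title LIKE 'I%'

Result:
id | title       
---+-------------
1  | It          
3  | Interstellar
5  | Interstellar
6  | It          
7  | Interstellar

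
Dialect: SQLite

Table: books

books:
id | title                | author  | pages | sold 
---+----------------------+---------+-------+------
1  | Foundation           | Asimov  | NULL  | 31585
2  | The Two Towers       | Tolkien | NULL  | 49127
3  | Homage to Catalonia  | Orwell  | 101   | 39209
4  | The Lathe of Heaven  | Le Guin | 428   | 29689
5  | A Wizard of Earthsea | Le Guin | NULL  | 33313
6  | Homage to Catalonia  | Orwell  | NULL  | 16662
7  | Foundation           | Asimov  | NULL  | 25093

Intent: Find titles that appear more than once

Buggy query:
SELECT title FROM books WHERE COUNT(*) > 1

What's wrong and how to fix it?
Bug: COUNT(*) is an aggregate and cannot be used in WHERE

Fix: Group first, then use HAVING for the count condition

Corrected query:
SELECT title FROM books GROUP BY title HAVING COUNT(*) > 1

Result:
title              
-------------------
Foundation         
Homage to Catalonia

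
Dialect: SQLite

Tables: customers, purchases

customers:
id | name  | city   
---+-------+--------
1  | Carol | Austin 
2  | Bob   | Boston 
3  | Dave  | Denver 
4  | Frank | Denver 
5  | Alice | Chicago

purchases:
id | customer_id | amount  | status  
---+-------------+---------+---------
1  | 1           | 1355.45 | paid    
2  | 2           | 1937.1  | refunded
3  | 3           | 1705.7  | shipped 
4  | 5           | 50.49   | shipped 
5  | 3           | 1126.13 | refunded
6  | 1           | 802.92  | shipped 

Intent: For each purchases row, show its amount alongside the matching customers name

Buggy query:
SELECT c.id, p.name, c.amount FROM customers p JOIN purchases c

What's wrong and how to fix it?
Bug: Missing join condition: each purchases row is matched to all customers rows instead of just its own

Fix: Add ON c.customer_id = p.id to the JOIN

Corrected query:
SELECT c.id, p.name, c.amount FROM customers p JOIN purchases c ON c.customer_id = p.id

Result:
id | name  | amount 
---+-------+--------
1  | Carol | 1355.45
2  | Bob   | 1937.1 
3  | Dave  | 1705.7 
4  | Alice | 50.49  
5  | Dave  | 1126.13
6  | Carol | 802.92 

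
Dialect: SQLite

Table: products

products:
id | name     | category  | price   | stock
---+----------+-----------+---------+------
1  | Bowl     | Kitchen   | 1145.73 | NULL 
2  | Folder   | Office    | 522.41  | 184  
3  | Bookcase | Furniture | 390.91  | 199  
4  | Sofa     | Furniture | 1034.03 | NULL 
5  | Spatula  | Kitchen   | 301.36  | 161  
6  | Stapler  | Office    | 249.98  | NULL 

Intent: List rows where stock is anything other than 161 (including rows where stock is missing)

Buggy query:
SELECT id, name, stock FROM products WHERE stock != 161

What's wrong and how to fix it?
Bug: 'stock != 161' is unknown when stock is NULL, so NULL rows are silently excluded

Fix: Add an explicit OR stock IS NULL to include the missing-value rows

Corrected query:
SELECT id, name, stock FROM products WHERE stock != 161 OR stock IS NULL

Result:
id | name     | stock
---+----------+------
1  | Bowl     | NULL 
2  | Folder   | 184  
3  | Bookcase | 199  
4  | Sofa     | NULL 
6  | Stapler  | NULL 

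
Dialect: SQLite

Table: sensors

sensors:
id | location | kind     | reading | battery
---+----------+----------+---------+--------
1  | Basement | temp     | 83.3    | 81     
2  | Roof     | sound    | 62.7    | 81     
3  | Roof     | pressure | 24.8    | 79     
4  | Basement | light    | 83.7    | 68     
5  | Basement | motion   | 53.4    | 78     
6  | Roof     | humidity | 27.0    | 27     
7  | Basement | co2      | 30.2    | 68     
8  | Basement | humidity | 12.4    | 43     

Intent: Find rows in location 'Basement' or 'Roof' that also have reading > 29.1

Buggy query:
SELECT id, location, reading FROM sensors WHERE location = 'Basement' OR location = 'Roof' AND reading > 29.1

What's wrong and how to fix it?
Bug: AND binds tighter than OR, so this parses as location = 'Basement' OR (location = 'Roof' AND reading > 29.1)

Fix: Add parentheses around the OR so the AND applies to both alternatives

Corrected query:
SELECT id, location, reading FROM sensors WHERE (location = 'Basement' OR location = 'Roof') AND reading > 29.1

Result:
id | location | reading
---+----------+--------
1  | Basement | 83.3   
2  | Roof     | 62.7   
4  | Basement | 83.7   
5  | Basement | 53.4   
7  | Basement | 30.2   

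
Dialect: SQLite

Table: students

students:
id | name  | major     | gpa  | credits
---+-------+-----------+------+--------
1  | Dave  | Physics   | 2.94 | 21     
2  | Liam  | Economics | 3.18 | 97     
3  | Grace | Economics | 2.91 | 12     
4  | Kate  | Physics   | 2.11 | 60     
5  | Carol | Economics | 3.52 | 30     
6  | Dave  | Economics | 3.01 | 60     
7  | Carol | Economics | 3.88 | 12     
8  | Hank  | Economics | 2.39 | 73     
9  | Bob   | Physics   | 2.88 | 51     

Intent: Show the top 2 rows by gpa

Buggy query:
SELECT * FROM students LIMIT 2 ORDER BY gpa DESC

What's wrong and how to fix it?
Bug: LIMIT must come after ORDER BY

Fix: Sort with ORDER BY, then apply LIMIT

Corrected query:
SELECT * FROM students ORDER BY gpa DESC LIMIT 2

Result:
id | name  | major     | gpa  | credits
---+-------+-----------+------+--------
7  | Carol | Economics | 3.88 | 12     
5  | Carol | Economics | 3.52 | 30     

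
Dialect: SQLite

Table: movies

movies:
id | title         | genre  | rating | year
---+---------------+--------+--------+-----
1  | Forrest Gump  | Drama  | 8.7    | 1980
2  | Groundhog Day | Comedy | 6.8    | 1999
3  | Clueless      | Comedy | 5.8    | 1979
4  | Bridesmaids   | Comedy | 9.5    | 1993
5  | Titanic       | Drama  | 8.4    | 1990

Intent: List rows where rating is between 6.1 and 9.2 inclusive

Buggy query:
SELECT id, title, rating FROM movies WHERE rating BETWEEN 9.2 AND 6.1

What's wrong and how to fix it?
Bug: The bounds are reversed; BETWEEN a AND b requires a <= b to match anything

Fix: Swap the bounds so the smaller value comes first

Corrected query:
SELECT id, title, rating FROM movies WHERE rating BETWEEN 6.1 AND 9.2

Result:
id | title         | rating
---+---------------+-------
1  | Forrest Gump  | 8.7   
2  | Groundhog Day | 6.8   
5  | Titanic       | 8.4   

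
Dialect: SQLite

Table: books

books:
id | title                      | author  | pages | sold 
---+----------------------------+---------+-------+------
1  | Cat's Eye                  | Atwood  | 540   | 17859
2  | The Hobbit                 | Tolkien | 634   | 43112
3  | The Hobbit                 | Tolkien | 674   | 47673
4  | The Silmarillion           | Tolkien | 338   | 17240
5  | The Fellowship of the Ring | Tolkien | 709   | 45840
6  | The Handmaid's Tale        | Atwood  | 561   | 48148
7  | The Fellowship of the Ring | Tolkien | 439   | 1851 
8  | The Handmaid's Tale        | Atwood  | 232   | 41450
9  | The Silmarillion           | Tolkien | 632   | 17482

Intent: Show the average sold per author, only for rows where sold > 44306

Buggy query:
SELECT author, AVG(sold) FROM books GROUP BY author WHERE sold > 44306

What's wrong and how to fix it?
Bug: WHERE cannot follow GROUP BY

Fix: Move the WHERE clause before GROUP BY

Corrected query:
SELECT author, AVG(sold) FROM books WHERE sold > 44306 GROUP BY author

Result:
author  | AVG(sold)
--------+----------
Atwood  | 48148    
Tolkien | 46756.5  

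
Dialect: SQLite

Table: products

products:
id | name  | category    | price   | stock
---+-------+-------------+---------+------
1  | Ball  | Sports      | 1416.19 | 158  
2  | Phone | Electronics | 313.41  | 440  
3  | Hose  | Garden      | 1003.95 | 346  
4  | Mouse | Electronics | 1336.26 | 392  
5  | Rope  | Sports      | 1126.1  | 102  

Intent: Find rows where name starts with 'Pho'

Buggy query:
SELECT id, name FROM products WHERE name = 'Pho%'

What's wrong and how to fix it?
Bug: '=' compares the literal string including the % character; pattern matching needs LIKE

Fix: Use LIKE for wildcard pattern matching

Corrected query:
SELECT id, name FROM products WHERE name LIKE 'Pho%'

Result:
id | name 
---+------
2  | Phone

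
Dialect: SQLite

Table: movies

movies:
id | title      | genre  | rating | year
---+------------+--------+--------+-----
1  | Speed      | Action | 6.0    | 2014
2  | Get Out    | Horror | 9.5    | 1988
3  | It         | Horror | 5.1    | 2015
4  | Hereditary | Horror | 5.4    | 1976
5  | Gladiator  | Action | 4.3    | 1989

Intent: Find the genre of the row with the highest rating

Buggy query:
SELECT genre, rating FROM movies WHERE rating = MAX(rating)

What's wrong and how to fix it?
Bug: MAX(rating) is an aggregate and cannot be used directly in WHERE

Fix: Use a subquery: WHERE rating = (SELECT MAX(rating) FROM movies)

Corrected query:
SELECT genre, rating FROM movies WHERE rating = (SELECT MAX(rating) FROM movies)

Result:
genre  | rating
-------+-------
Horror | 9.5   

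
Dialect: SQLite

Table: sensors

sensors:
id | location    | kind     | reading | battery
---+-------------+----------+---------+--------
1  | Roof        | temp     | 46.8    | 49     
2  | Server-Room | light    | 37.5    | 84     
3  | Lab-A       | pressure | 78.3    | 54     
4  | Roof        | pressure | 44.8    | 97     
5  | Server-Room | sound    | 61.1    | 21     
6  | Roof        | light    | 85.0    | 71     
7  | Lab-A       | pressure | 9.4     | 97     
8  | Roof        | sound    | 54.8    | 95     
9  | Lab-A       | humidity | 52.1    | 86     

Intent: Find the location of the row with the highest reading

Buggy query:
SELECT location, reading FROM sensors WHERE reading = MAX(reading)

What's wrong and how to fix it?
Bug: MAX(reading) is an aggregate and cannot be used directly in WHERE

Fix: Wrap MAX in a scalar subquery so WHERE compares against a single value

Corrected query:
SELECT location, reading FROM sensors WHERE reading = (SELECT MAX(reading) FROM sensors)

Result:
location | reading
---------+--------
Roof     | 85     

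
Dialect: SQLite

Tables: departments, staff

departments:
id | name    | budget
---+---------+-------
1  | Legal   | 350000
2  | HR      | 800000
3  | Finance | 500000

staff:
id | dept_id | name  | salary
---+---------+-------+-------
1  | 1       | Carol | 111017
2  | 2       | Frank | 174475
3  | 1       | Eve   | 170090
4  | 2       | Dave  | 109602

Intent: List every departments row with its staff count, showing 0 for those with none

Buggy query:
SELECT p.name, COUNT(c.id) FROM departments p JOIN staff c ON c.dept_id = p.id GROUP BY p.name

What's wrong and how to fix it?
Bug: An inner join excludes parents with zero children

Fix: Use LEFT JOIN so parents without children still appear (COUNT(c.id) gives 0)

Corrected query:
SELECT p.name, COUNT(c.id) FROM departments p LEFT JOIN staff c ON c.dept_id = p.id GROUP BY p.name

Result:
name    | COUNT(c.id)
--------+------------
Finance | 0          
HR      | 2          
Legal   | 2          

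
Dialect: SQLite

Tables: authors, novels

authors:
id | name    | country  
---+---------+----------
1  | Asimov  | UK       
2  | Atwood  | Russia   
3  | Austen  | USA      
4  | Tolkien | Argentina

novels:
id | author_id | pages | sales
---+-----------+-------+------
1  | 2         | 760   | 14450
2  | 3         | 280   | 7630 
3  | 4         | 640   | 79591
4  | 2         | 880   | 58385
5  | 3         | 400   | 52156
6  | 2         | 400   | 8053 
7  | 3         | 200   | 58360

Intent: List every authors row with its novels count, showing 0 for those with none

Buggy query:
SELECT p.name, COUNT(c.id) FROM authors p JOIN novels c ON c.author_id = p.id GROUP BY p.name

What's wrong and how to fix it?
Bug: INNER JOIN drops authors rows that have no matching novels rows

Fix: Switch to LEFT JOIN to retain unmatched parent rows

Corrected query:
SELECT p.name, COUNT(c.id) FROM authors p LEFT JOIN novels c ON c.author_id = p.id GROUP BY p.name

Result:
name    | COUNT(c.id)
--------+------------
Asimov  | 0          
Atwood  | 3          
Austen  | 3          
Tolkien | 1          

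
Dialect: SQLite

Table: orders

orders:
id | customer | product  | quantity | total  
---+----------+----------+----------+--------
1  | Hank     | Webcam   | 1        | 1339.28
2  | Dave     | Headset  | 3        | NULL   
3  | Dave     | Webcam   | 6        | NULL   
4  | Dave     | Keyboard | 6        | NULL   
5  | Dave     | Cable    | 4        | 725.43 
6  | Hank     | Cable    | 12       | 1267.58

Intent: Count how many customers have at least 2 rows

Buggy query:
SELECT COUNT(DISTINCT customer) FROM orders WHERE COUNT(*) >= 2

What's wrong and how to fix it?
Bug: WHERE filters individual rows, not groups, so a group-level COUNT is invalid there

Fix: Use a subquery that GROUPs and filters with HAVING, then count its rows

Corrected query:
SELECT COUNT(*) FROM (SELECT customer FROM orders GROUP BY customer HAVING COUNT(*) >= 2)

Result:
COUNT(*)
--------
2       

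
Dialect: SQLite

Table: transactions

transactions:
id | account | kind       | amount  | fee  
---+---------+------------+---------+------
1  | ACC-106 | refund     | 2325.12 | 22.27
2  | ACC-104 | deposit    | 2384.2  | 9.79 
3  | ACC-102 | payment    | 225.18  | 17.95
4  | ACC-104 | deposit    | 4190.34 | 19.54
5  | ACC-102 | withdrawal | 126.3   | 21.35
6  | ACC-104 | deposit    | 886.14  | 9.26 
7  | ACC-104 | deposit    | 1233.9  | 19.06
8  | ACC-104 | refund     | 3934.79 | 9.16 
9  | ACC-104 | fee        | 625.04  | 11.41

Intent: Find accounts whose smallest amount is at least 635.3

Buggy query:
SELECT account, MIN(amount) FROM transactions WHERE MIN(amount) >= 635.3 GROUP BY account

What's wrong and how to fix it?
Bug: MIN() in WHERE is a misuse of aggregate

Fix: Use HAVING for the per-group MIN condition

Corrected query:
SELECT account, MIN(amount) FROM transactions GROUP BY account HAVING MIN(amount) >= 635.3

Result:
account | MIN(amount)
--------+------------
ACC-106 | 2325.12    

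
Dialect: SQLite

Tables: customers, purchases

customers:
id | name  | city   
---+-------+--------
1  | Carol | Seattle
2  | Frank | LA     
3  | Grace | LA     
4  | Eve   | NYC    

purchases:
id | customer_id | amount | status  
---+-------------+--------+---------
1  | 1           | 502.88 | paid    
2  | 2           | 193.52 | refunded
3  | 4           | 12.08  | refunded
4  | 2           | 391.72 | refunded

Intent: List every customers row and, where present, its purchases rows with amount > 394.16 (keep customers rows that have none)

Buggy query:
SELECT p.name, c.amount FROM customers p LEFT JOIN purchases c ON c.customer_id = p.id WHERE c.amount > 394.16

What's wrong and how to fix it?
Bug: Filtering c.amount in WHERE discards the NULL rows produced by LEFT JOIN, turning it into an inner join

Fix: Move the right-table condition into the ON clause so unmatched parents are kept

Corrected query:
SELECT p.name, c.amount FROM customers p LEFT JOIN purchases c ON c.customer_id = p.id AND c.amount > 394.16

Result:
name  | amount
------+-------
Carol | 502.88
Frank | NULL  
Grace | NULL  
Eve   | NULL  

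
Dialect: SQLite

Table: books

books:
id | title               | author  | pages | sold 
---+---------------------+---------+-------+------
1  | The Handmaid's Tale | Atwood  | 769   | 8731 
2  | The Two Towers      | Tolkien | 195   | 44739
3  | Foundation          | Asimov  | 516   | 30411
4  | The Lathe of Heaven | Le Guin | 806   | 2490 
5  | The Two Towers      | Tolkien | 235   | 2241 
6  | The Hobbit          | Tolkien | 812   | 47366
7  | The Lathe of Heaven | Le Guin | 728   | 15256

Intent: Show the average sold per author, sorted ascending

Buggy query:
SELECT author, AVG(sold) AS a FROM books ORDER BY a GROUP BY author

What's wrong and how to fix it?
Bug: ORDER BY appears before GROUP BY; SQL clause order requires GROUP BY first

Fix: Reorder: SELECT … FROM … GROUP BY … ORDER BY …

Corrected query:
SELECT author, AVG(sold) AS a FROM books GROUP BY author ORDER BY a

Result:
author  | a           
--------+-------------
Atwood  | 8731        
Le Guin | 8873        
Asimov  | 30411       
Tolkien | 31448.666667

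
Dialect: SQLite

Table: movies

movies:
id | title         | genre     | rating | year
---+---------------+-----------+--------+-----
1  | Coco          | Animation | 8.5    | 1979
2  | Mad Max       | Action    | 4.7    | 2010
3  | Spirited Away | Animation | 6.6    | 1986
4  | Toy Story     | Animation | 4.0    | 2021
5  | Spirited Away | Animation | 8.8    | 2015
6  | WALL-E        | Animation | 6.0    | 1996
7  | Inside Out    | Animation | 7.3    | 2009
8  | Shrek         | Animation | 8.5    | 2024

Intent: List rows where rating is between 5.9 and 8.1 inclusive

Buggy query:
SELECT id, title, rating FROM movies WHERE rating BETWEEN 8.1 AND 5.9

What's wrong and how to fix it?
Bug: The bounds are reversed; BETWEEN a AND b requires a <= b to match anything

Fix: Swap the bounds so the smaller value comes first

Corrected query:
SELECT id, title, rating FROM movies WHERE rating BETWEEN 5.9 AND 8.1

Result:
id | title         | rating
---+---------------+-------
3  | Spirited Away | 6.6   
6  | WALL-E        | 6     
7  | Inside Out    | 7.3   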